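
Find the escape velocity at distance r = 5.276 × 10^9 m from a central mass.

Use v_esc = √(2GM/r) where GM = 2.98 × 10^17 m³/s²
r = 5.276 × 10^9 m
GM = 2.98 × 10^17 m³/s²
2GM/r = 2 × (2.98 × 10^17) / (5.276 × 10^9) = 1.12964 × 10^8 m²/s²
v_esc = √(2GM/r) = 10628.5 m/s ≈ 10.63 km/s

Final answer: 10.63 km/s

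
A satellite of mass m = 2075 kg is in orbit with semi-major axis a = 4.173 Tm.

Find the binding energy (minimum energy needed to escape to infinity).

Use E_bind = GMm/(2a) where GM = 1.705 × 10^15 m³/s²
a = 4.173 Tm = 4.173 × 10^12 m
GM = 1.705 × 10^15 m³/s²
m = 2075 kg
GMm = 1.705 × 10^15 × 2075 = 3.53788 × 10^18 m³·kg/s²
2a = 8.346 × 10^12 m
E_bind = GMm/(2a) = 423901 J ≈ 423.9 kJ

Final answer: 423.9 kJ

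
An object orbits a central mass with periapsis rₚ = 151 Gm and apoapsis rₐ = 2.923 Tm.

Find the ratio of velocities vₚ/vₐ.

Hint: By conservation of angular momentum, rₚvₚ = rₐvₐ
rₚ = 151 Gm = 1.51 × 10^11 m
rₐ = 2.923 Tm = 2.923 × 10^12 m
rₚvₚ = rₐvₐ  ⇒  vₚ/vₐ = rₐ/rₚ
vₚ/vₐ = (2.923 × 10^12) / (1.51 × 10^11) = 19.3576

Final answer: vₚ/vₐ = 19.36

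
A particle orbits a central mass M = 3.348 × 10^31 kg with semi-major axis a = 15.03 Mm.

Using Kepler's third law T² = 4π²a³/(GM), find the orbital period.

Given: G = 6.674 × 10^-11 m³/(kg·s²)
M = 3.348 × 10^31 kg
GM = G × M = 6.674 × 10^-11 × 3.348 × 10^31 = 2.23446 × 10^21 m³/s²
a = 15.03 Mm = 1.503 × 10^7 m
a³ = 3.39529 × 10^21 m³
T = 2π √(a³/GM) = 2π √((3.39529 × 10^21) / (2.23446 × 10^21)) = 2π × 1.23269 s
T = 7.7452 s ≈ 7.745 seconds

Final answer: 7.745 seconds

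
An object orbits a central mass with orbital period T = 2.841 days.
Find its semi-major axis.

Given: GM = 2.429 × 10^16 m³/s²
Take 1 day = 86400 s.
T = 2.841 days = 245462 s
GM = 2.429 × 10^16 m³/s²
Kepler's third law: a³ = GM T² / (4π²)
T² = 6.02518 × 10^10 s²
a³ = (2.429 × 10^16) × (6.02518 × 10^10) / (4π²) = 3.70713 × 10^25 m³
a = (a³)^(1/3) = 3.33436 × 10^8 m ≈ 3.334 × 10^8 m

Final answer: 3.334 × 10^8 m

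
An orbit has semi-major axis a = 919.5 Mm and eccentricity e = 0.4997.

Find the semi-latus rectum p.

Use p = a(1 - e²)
a = 919.5 Mm = 9.195 × 10^8 m
e = 0.4997,  e² = 0.2497,  1 − e² = 0.7503
p = a(1 − e²) = 9.195 × 10^8 m × 0.7503 = 6.89901 × 10^8 m ≈ 689.9 Mm

Final answer: p = 689.9 Mm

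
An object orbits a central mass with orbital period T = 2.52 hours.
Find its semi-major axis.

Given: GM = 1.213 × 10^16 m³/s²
T = 2.52 hours = 9072 s
GM = 1.213 × 10^16 m³/s²
Kepler's third law: a³ = GM T² / (4π²)
T² = 8.23012 × 10^7 s²
a³ = (1.213 × 10^16) × (8.23012 × 10^7) / (4π²) = 2.52876 × 10^22 m³
a = (a³)^(1/3) = 2.93519 × 10^7 m ≈ 2.935 × 10^7 m

Final answer: 2.935 × 10^7 m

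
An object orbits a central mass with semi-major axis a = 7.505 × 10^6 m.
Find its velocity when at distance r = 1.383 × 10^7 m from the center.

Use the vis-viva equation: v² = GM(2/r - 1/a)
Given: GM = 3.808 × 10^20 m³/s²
a = 7.505 × 10^6 m
r = 1.383 × 10^7 m
GM = 3.808 × 10^20 m³/s²
2/r − 1/a = 1.44613 × 10^-7 − 1.33245 × 10^-7 = 1.13687 × 10^-8 m⁻¹
v² = GM (2/r − 1/a) = 4.32918 × 10^12 m²/s²
v = 2.08067 × 10^6 m/s ≈ 2081 km/s

Final answer: 2081 km/s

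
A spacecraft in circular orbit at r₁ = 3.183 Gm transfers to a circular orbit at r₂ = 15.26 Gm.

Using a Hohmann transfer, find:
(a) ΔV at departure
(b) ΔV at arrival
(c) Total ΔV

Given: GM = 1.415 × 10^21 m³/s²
r₁ = 3.183 Gm = 3.183 × 10^9 m
r₂ = 15.26 Gm = 1.526 × 10^10 m
GM = 1.415 × 10^21 m³/s²
Transfer ellipse: a_t = (r₁ + r₂)/2 = 9.2215 × 10^9 m
Circular speed at r₁: v₁ = √(GM/r₁) = 666745 m/s
Transfer speed at r₁ (periapsis): v₁ₜ = √(GM(2/r₁ − 1/a_t)) = 857702 m/s
(a) ΔV₁ = v₁ₜ − v₁ = 190957 m/s ≈ 191 km/s
Circular speed at r₂: v₂ = √(GM/r₂) = 304510 m/s
Transfer speed at r₂ (apoapsis): v₂ₜ = √(GM(2/r₂ − 1/a_t)) = 178903 m/s
(b) ΔV₂ = v₂ − v₂ₜ = 125606 m/s ≈ 125.6 km/s
(c) ΔV_total = ΔV₁ + ΔV₂ = 316563 m/s ≈ 316.6 km/s

Final answer:
(a) ΔV₁ = 191 km/s
(b) ΔV₂ = 125.6 km/s
(c) ΔV_total = 316.6 km/s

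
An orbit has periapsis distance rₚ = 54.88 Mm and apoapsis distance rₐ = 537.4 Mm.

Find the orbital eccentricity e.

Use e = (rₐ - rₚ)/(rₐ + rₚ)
rₚ = 54.88 Mm = 5.488 × 10^7 m
rₐ = 537.4 Mm = 5.374 × 10^8 m
rₐ − rₚ = 4.8252 × 10^8 m
rₐ + rₚ = 5.9228 × 10^8 m
e = (rₐ − rₚ)/(rₐ + rₚ) = 0.814682

Final answer: e = 0.8147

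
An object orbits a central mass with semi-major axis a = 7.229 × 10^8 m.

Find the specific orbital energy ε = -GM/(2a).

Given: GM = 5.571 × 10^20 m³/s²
a = 7.229 × 10^8 m
GM = 5.571 × 10^20 m³/s²
2a = 1.4458 × 10^9 m
ε = −GM/(2a) = -3.85323 × 10^11 J/kg ≈ -385.3 GJ/kg

Final answer: -385.3 GJ/kg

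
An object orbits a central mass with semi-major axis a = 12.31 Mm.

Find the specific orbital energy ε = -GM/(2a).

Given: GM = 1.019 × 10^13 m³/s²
a = 12.31 Mm = 1.231 × 10^7 m
GM = 1.019 × 10^13 m³/s²
2a = 2.462 × 10^7 m
ε = −GM/(2a) = -413891 J/kg ≈ -413.9 kJ/kg

Final answer: -413.9 kJ/kg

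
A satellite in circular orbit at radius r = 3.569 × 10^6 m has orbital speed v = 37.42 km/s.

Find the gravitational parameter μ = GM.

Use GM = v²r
r = 3.569 × 10^6 m
v = 37.42 km/s = 37420 m/s
v² = 1.40026 × 10^9 m²/s²
GM = v²r = 1.40026 × 10^9 × 3.569 × 10^6 = 4.99752 × 10^15 m³/s²
GM ≈ 4.998 × 10^15 m³/s²

Final answer: GM = 4.998 × 10^15 m³/s²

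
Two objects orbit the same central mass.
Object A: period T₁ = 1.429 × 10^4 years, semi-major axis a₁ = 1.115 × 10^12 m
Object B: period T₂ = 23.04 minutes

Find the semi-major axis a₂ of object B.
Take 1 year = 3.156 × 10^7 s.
T₁ = 1.429 × 10^4 years = 4.50992 × 10^11 s
T₂ = 23.04 minutes = 1382.4 s
a₁ = 1.115 × 10^12 m
Kepler's third law: (T₂/T₁)² = (a₂/a₁)³  ⇒  a₂ = a₁ (T₂/T₁)^(2/3)
T₂/T₁ = 3.06524 × 10^-9
(T₂/T₁)^(2/3) = 2.11013 × 10^-6
a₂ = 1.115 × 10^12 m × 2.11013 × 10^-6 = 2.3528 × 10^6 m ≈ 2.353 × 10^6 m

Final answer: a₂ = 2.353 × 10^6 m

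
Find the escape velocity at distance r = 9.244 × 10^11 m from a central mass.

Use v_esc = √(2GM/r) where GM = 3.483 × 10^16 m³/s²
r = 9.244 × 10^11 m
GM = 3.483 × 10^16 m³/s²
2GM/r = 2 × (3.483 × 10^16) / (9.244 × 10^11) = 75357 m²/s²
v_esc = √(2GM/r) = 274.512 m/s ≈ 274.5 m/s

Final answer: 274.5 m/s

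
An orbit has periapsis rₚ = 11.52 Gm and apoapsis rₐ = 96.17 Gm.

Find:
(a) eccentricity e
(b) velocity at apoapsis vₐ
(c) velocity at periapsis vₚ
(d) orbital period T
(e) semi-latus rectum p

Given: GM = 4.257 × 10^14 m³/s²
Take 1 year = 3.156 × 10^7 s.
rₚ = 11.52 Gm = 1.152 × 10^10 m
rₐ = 96.17 Gm = 9.617 × 10^10 m
GM = 4.257 × 10^14 m³/s²
a = (rₚ + rₐ)/2 = 5.3845 × 10^10 m
e = (rₐ − rₚ)/(rₐ + rₚ) = (8.465 × 10^10) / (1.0769 × 10^11) = 0.786053
(a) e = 0.786053 ≈ 0.7861
(b) vₐ² = GM (2/rₐ − 1/a) = 4.257 × 10^14 × (2.07965 × 10^-11 − 1.85718 × 10^-11) = 947.046 m²/s²;  vₐ = 30.7741 m/s ≈ 30.77 m/s
(c) vₚ² = GM (2/rₚ − 1/a) = 4.257 × 10^14 × (1.73611 × 10^-10 − 1.85718 × 10^-11) = 66000.2 m²/s²;  vₚ = 256.905 m/s ≈ 256.9 m/s
(d) a³ = 1.56112 × 10^32 m³;  T = 2π √(a³/GM) = 2π × 6.05573 × 10^8 s = 3.80493 × 10^9 s ≈ 120.6 years
(e) 1 − e² = 0.382121;  p = a(1 − e²) = 5.3845 × 10^10 × 0.382121 = 2.05753 × 10^10 m ≈ 20.58 Gm

Final answer:
(a) eccentricity e = 0.7861
(b) velocity at apoapsis vₐ = 30.77 m/s
(c) velocity at periapsis vₚ = 256.9 m/s
(d) orbital period T = 120.6 years
(e) semi-latus rectum p = 20.58 Gm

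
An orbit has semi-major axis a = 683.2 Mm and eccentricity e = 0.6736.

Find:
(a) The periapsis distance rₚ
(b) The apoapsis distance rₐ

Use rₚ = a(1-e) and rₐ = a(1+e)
a = 683.2 Mm = 6.832 × 10^8 m
e = 0.6736:  1 − e = 0.3264,  1 + e = 1.6736
(a) rₚ = a(1 − e) = 6.832 × 10^8 m × 0.3264 = 2.22996 × 10^8 m ≈ 223 Mm
(b) rₐ = a(1 + e) = 6.832 × 10^8 m × 1.6736 = 1.1434 × 10^9 m ≈ 1.143 Gm

Final answer:
(a) rₚ = 223 Mm
(b) rₐ = 1.143 Gm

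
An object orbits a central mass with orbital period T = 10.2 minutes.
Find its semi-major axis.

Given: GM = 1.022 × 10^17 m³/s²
T = 10.2 minutes = 612 s
GM = 1.022 × 10^17 m³/s²
Kepler's third law: a³ = GM T² / (4π²)
T² = 374544 s²
a³ = (1.022 × 10^17) × 374544 / (4π²) = 9.69603 × 10^20 m³
a = (a³)^(1/3) = 9.89763 × 10^6 m ≈ 9.898 × 10^6 m

Final answer: 9.898 × 10^6 m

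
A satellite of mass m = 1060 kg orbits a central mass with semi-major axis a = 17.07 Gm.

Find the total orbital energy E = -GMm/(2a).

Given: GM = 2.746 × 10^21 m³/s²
a = 17.07 Gm = 1.707 × 10^10 m
GM = 2.746 × 10^21 m³/s²
2a = 3.414 × 10^10 m
GMm = 2.746 × 10^21 × 1060 = 2.91076 × 10^24 m³·kg/s²
E = −GMm/(2a) = -8.52595 × 10^13 J ≈ -85.26 TJ

Final answer: -85.26 TJ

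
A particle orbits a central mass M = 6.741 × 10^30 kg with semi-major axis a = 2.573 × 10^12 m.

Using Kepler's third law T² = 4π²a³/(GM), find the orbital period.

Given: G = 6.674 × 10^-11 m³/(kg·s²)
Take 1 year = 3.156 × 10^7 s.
M = 6.741 × 10^30 kg
GM = G × M = 6.674 × 10^-11 × 6.741 × 10^30 = 4.49894 × 10^20 m³/s²
a = 2.573 × 10^12 m
a³ = 1.70341 × 10^37 m³
T = 2π √(a³/GM) = 2π √((1.70341 × 10^37) / (4.49894 × 10^20)) = 2π × 1.94583 × 10^8 s
T = 1.2226 × 10^9 s ≈ 38.74 years

Final answer: 38.74 years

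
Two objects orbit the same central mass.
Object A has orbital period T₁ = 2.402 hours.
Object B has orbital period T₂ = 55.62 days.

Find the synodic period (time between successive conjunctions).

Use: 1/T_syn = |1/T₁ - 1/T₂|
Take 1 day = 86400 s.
T₁ = 2.402 hours = 8647.2 s
T₂ = 55.62 days = 4.80557 × 10^6 s
1/T₁ = 0.000115644 s⁻¹
1/T₂ = 2.08092 × 10^-7 s⁻¹
|1/T₁ − 1/T₂| = 0.000115436 s⁻¹
T_syn = 1 / |1/T₁ − 1/T₂| = 8662.79 s ≈ 2.406 hours

Final answer: T_syn = 2.406 hours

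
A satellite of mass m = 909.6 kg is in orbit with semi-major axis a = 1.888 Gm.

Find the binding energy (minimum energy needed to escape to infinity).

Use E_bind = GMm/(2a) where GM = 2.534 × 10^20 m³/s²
a = 1.888 Gm = 1.888 × 10^9 m
GM = 2.534 × 10^20 m³/s²
m = 909.6 kg
GMm = 2.534 × 10^20 × 909.6 = 2.30493 × 10^23 m³·kg/s²
2a = 3.776 × 10^9 m
E_bind = GMm/(2a) = 6.10415 × 10^13 J ≈ 61.04 TJ

Final answer: 61.04 TJ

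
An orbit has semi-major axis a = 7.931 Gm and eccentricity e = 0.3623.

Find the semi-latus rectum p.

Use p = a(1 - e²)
a = 7.931 Gm = 7.931 × 10^9 m
e = 0.3623,  e² = 0.131261,  1 − e² = 0.868739
p = a(1 − e²) = 7.931 × 10^9 m × 0.868739 = 6.88997 × 10^9 m ≈ 6.89 Gm

Final answer: p = 6.89 Gm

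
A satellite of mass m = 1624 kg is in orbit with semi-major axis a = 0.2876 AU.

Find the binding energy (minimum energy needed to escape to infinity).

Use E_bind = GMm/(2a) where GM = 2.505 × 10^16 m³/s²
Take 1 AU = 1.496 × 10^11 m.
a = 0.2876 AU = 4.3025 × 10^10 m
GM = 2.505 × 10^16 m³/s²
m = 1624 kg
GMm = 2.505 × 10^16 × 1624 = 4.06812 × 10^19 m³·kg/s²
2a = 8.60499 × 10^10 m
E_bind = GMm/(2a) = 4.72763 × 10^8 J ≈ 472.8 MJ

Final answer: 472.8 MJ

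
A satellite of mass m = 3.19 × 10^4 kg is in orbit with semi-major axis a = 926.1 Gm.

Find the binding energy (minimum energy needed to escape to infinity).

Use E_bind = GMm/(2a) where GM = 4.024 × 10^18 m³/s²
a = 926.1 Gm = 9.261 × 10^11 m
GM = 4.024 × 10^18 m³/s²
m = 3.19 × 10^4 kg
GMm = 4.024 × 10^18 × 31900 = 1.28366 × 10^23 m³·kg/s²
2a = 1.8522 × 10^12 m
E_bind = GMm/(2a) = 6.93044 × 10^10 J ≈ 69.3 GJ

Final answer: 69.3 GJ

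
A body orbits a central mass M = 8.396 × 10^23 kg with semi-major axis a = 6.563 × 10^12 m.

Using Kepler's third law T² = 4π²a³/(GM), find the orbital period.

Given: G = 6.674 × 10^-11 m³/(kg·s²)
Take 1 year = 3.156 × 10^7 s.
M = 8.396 × 10^23 kg
GM = G × M = 6.674 × 10^-11 × 8.396 × 10^23 = 5.60349 × 10^13 m³/s²
a = 6.563 × 10^12 m
a³ = 2.82688 × 10^38 m³
T = 2π √(a³/GM) = 2π √((2.82688 × 10^38) / (5.60349 × 10^13)) = 2π × 2.24608 × 10^12 s
T = 1.41125 × 10^13 s ≈ 4.472 × 10^5 years

Final answer: 4.472 × 10^5 years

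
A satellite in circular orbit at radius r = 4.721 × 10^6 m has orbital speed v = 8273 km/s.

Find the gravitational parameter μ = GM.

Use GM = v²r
r = 4.721 × 10^6 m
v = 8273 km/s = 8.273 × 10^6 m/s
v² = 6.84425 × 10^13 m²/s²
GM = v²r = 6.84425 × 10^13 × 4.721 × 10^6 = 3.23117 × 10^20 m³/s²
GM ≈ 3.231 × 10^20 m³/s²

Final answer: GM = 3.231 × 10^20 m³/s²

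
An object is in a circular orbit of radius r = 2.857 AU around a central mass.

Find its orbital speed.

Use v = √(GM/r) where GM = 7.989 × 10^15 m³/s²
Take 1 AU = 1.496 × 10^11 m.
r = 2.857 AU = 4.27407 × 10^11 m
GM = 7.989 × 10^15 m³/s²
GM/r = (7.989 × 10^15) / (4.27407 × 10^11) = 18691.8 m²/s²
v = √(GM/r) = 136.718 m/s ≈ 136.7 m/s

Final answer: 136.7 m/s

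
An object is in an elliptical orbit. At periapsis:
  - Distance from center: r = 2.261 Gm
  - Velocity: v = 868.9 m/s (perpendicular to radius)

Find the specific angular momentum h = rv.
r = 2.261 Gm = 2.261 × 10^9 m
v = 868.9 m/s
h = rv = 2.261 × 10^9 × 868.9 = 1.96458 × 10^12 m²/s ≈ 1.965 × 10^12 m²/s

Final answer: h = 1.965 × 10^12 m²/s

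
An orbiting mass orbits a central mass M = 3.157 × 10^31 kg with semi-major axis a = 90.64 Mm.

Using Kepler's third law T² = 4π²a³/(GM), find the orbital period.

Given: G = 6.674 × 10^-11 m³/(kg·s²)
M = 3.157 × 10^31 kg
GM = G × M = 6.674 × 10^-11 × 3.157 × 10^31 = 2.10698 × 10^21 m³/s²
a = 90.64 Mm = 9.064 × 10^7 m
a³ = 7.44663 × 10^23 m³
T = 2π √(a³/GM) = 2π √((7.44663 × 10^23) / (2.10698 × 10^21)) = 2π × 18.7996 s
T = 118.122 s ≈ 1.969 minutes

Final answer: 1.969 minutes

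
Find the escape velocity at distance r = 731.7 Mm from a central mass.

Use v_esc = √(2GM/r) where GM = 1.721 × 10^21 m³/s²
r = 731.7 Mm = 7.317 × 10^8 m
GM = 1.721 × 10^21 m³/s²
2GM/r = 2 × (1.721 × 10^21) / (7.317 × 10^8) = 4.70411 × 10^12 m²/s²
v_esc = √(2GM/r) = 2.1689 × 10^6 m/s ≈ 2169 km/s

Final answer: 2169 km/s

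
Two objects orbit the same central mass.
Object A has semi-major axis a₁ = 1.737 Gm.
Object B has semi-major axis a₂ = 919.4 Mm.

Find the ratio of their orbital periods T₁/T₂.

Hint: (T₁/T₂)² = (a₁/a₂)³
a₁ = 1.737 Gm = 1.737 × 10^9 m
a₂ = 919.4 Mm = 9.194 × 10^8 m
a₁/a₂ = 1.88928
T₁/T₂ = (a₁/a₂)^(3/2) = (1.88928)^1.5 = 2.59683

Final answer: T₁/T₂ = 2.597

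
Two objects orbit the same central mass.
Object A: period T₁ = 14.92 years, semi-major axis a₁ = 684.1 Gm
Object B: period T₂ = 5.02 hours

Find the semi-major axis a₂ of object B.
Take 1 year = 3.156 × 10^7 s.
T₁ = 14.92 years = 4.70875 × 10^8 s
T₂ = 5.02 hours = 18072 s
a₁ = 684.1 Gm = 6.841 × 10^11 m
Kepler's third law: (T₂/T₁)² = (a₂/a₁)³  ⇒  a₂ = a₁ (T₂/T₁)^(2/3)
T₂/T₁ = 3.83796 × 10^-5
(T₂/T₁)^(2/3) = 0.0011378
a₂ = 6.841 × 10^11 m × 0.0011378 = 7.78371 × 10^8 m ≈ 778.4 Mm

Final answer: a₂ = 778.4 Mm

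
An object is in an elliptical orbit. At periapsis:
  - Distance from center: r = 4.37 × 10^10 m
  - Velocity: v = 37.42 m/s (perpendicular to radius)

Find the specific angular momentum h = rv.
r = 4.37 × 10^10 m
v = 37.42 m/s
h = rv = 4.37 × 10^10 × 37.42 = 1.63525 × 10^12 m²/s ≈ 1.635 × 10^12 m²/s

Final answer: h = 1.635 × 10^12 m²/s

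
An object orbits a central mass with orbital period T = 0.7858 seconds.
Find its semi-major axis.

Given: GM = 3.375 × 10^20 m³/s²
T = 0.7858 seconds
GM = 3.375 × 10^20 m³/s²
Kepler's third law: a³ = GM T² / (4π²)
T² = 0.617482 s²
a³ = (3.375 × 10^20) × 0.617482 / (4π²) = 5.27884 × 10^18 m³
a = (a³)^(1/3) = 1.74119 × 10^6 m ≈ 1.741 Mm

Final answer: 1.741 Mm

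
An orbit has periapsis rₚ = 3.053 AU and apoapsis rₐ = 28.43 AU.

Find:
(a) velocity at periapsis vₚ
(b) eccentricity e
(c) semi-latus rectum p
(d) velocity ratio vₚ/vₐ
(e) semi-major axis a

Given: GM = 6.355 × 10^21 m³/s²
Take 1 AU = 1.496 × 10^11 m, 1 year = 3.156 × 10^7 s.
rₚ = 3.053 AU = 4.56729 × 10^11 m
rₐ = 28.43 AU = 4.25313 × 10^12 m
GM = 6.355 × 10^21 m³/s²
a = (rₚ + rₐ)/2 = 2.35493 × 10^12 m
e = (rₐ − rₚ)/(rₐ + rₚ) = (3.7964 × 10^12) / (4.70986 × 10^12) = 0.806054
(a) vₚ² = GM (2/rₚ − 1/a) = 6.355 × 10^21 × (4.37897 × 10^-12 − 4.24641 × 10^-13) = 2.51297 × 10^10 m²/s²;  vₚ = 158524 m/s ≈ 33.44 AU/year
(b) e = 0.806054 ≈ 0.8061
(c) 1 − e² = 0.350277;  p = a(1 − e²) = 2.35493 × 10^12 × 0.350277 = 8.24877 × 10^11 m ≈ 5.514 AU
(d) vₚ/vₐ = rₐ/rₚ (angular momentum) = (4.25313 × 10^12) / (4.56729 × 10^11) = 9.31215 ≈ 9.312
(e) a = 2.35493 × 10^12 m ≈ 15.74 AU

Final answer:
(a) velocity at periapsis vₚ = 33.44 AU/year
(b) eccentricity e = 0.8061
(c) semi-latus rectum p = 5.514 AU
(d) velocity ratio vₚ/vₐ = 9.312
(e) semi-major axis a = 15.74 AU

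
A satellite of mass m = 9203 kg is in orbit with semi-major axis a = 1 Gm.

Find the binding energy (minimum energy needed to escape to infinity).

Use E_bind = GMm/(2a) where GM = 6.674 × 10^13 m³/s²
a = 1 Gm = 1 × 10^9 m
GM = 6.674 × 10^13 m³/s²
m = 9203 kg
GMm = 6.674 × 10^13 × 9203 = 6.14208 × 10^17 m³·kg/s²
2a = 2 × 10^9 m
E_bind = GMm/(2a) = 3.07104 × 10^8 J ≈ 307.1 MJ

Final answer: 307.1 MJ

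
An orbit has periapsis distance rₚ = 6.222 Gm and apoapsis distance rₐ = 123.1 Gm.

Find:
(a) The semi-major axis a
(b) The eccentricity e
rₚ = 6.222 Gm = 6.222 × 10^9 m
rₐ = 123.1 Gm = 1.231 × 10^11 m
(a) a = (rₚ + rₐ)/2 = 6.4661 × 10^10 m ≈ 64.66 Gm
(b) e = (rₐ − rₚ)/(rₐ + rₚ) = (1.16878 × 10^11) / (1.29322 × 10^11) = 0.903775

Final answer:
(a) a = 64.66 Gm
(b) e = 0.9038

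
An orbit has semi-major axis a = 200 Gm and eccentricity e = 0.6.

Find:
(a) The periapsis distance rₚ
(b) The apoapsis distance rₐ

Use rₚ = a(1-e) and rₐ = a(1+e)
a = 200 Gm = 2 × 10^11 m
e = 0.6:  1 − e = 0.4,  1 + e = 1.6
(a) rₚ = a(1 − e) = 2 × 10^11 m × 0.4 = 8 × 10^10 m ≈ 80 Gm
(b) rₐ = a(1 + e) = 2 × 10^11 m × 1.6 = 3.2 × 10^11 m ≈ 320 Gm

Final answer:
(a) rₚ = 80 Gm
(b) rₐ = 320 Gm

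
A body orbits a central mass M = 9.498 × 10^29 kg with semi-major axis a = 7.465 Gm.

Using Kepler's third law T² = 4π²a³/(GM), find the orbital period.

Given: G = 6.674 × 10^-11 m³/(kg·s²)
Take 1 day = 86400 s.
M = 9.498 × 10^29 kg
GM = G × M = 6.674 × 10^-11 × 9.498 × 10^29 = 6.33897 × 10^19 m³/s²
a = 7.465 Gm = 7.465 × 10^9 m
a³ = 4.15996 × 10^29 m³
T = 2π √(a³/GM) = 2π √((4.15996 × 10^29) / (6.33897 × 10^19)) = 2π × 81009.4 s
T = 508997 s ≈ 5.891 days

Final answer: 5.891 days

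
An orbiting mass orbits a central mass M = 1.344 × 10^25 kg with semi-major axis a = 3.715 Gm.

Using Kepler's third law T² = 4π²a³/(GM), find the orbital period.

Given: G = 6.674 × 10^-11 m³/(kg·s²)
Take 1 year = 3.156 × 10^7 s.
M = 1.344 × 10^25 kg
GM = G × M = 6.674 × 10^-11 × 1.344 × 10^25 = 8.96986 × 10^14 m³/s²
a = 3.715 Gm = 3.715 × 10^9 m
a³ = 5.12716 × 10^28 m³
T = 2π √(a³/GM) = 2π √((5.12716 × 10^28) / (8.96986 × 10^14)) = 2π × 7.56041 × 10^6 s
T = 4.75035 × 10^7 s ≈ 1.505 years

Final answer: 1.505 years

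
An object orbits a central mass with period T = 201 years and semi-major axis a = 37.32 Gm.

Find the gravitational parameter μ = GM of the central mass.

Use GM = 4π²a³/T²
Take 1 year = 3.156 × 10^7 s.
T = 201 years = 6.34356 × 10^9 s
a = 37.32 Gm = 3.732 × 10^10 m
a³ = 5.19786 × 10^31 m³
T² = 4.02408 × 10^19 s²
GM = 4π² × (5.19786 × 10^31) / (4.02408 × 10^19) = 5.09939 × 10^13 m³/s²
GM ≈ 5.099 × 10^13 m³/s²

Final answer: GM = 5.099 × 10^13 m³/s²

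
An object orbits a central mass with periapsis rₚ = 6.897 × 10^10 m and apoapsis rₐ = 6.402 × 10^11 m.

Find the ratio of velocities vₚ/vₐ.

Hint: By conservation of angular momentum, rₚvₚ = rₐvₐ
rₚ = 6.897 × 10^10 m
rₐ = 6.402 × 10^11 m
rₚvₚ = rₐvₐ  ⇒  vₚ/vₐ = rₐ/rₚ
vₚ/vₐ = (6.402 × 10^11) / (6.897 × 10^10) = 9.2823

Final answer: vₚ/vₐ = 9.282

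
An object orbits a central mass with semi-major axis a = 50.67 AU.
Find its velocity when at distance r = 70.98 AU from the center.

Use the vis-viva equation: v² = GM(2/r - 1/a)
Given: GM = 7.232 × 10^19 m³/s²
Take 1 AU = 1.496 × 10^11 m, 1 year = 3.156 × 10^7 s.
a = 50.67 AU = 7.58023 × 10^12 m
r = 70.98 AU = 1.06186 × 10^13 m
GM = 7.232 × 10^19 m³/s²
2/r − 1/a = 1.88349 × 10^-13 − 1.31922 × 10^-13 = 5.64265 × 10^-14 m⁻¹
v² = GM (2/r − 1/a) = 4.08077 × 10^6 m²/s²
v = 2020.09 m/s ≈ 0.4262 AU/year

Final answer: 0.4262 AU/year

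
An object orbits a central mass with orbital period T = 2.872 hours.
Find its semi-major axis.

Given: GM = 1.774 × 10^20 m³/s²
T = 2.872 hours = 10339.2 s
GM = 1.774 × 10^20 m³/s²
Kepler's third law: a³ = GM T² / (4π²)
T² = 1.06899 × 10^8 s²
a³ = (1.774 × 10^20) × (1.06899 × 10^8) / (4π²) = 4.80361 × 10^26 m³
a = (a³)^(1/3) = 7.8317 × 10^8 m ≈ 783.2 Mm

Final answer: 783.2 Mm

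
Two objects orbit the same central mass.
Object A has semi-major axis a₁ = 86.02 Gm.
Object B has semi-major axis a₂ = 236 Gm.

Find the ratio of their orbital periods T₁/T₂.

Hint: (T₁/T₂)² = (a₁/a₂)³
a₁ = 86.02 Gm = 8.602 × 10^10 m
a₂ = 236 Gm = 2.36 × 10^11 m
a₁/a₂ = 0.364492
T₁/T₂ = (a₁/a₂)^(3/2) = (0.364492)^1.5 = 0.220055

Final answer: T₁/T₂ = 0.2201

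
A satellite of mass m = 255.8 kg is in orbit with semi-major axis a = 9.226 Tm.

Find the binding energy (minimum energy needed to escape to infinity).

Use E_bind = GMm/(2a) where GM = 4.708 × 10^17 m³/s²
a = 9.226 Tm = 9.226 × 10^12 m
GM = 4.708 × 10^17 m³/s²
m = 255.8 kg
GMm = 4.708 × 10^17 × 255.8 = 1.20431 × 10^20 m³·kg/s²
2a = 1.8452 × 10^13 m
E_bind = GMm/(2a) = 6.5267 × 10^6 J ≈ 6.527 MJ

Final answer: 6.527 MJ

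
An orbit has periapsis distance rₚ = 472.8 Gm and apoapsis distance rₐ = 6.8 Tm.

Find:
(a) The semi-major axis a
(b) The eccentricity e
rₚ = 472.8 Gm = 4.728 × 10^11 m
rₐ = 6.8 Tm = 6.8 × 10^12 m
(a) a = (rₚ + rₐ)/2 = 3.6364 × 10^12 m ≈ 3.636 Tm
(b) e = (rₐ − rₚ)/(rₐ + rₚ) = (6.3272 × 10^12) / (7.2728 × 10^12) = 0.869981

Final answer:
(a) a = 3.636 Tm
(b) e = 0.87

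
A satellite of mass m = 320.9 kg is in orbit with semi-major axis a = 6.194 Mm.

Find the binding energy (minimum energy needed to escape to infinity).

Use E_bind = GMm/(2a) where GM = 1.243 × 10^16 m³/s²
a = 6.194 Mm = 6.194 × 10^6 m
GM = 1.243 × 10^16 m³/s²
m = 320.9 kg
GMm = 1.243 × 10^16 × 320.9 = 3.98879 × 10^18 m³·kg/s²
2a = 1.2388 × 10^7 m
E_bind = GMm/(2a) = 3.21988 × 10^11 J ≈ 322 GJ

Final answer: 322 GJ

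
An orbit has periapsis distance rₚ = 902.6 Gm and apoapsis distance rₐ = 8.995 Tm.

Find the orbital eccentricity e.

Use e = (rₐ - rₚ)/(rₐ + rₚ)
rₚ = 902.6 Gm = 9.026 × 10^11 m
rₐ = 8.995 Tm = 8.995 × 10^12 m
rₐ − rₚ = 8.0924 × 10^12 m
rₐ + rₚ = 9.8976 × 10^12 m
e = (rₐ − rₚ)/(rₐ + rₚ) = 0.817612

Final answer: e = 0.8176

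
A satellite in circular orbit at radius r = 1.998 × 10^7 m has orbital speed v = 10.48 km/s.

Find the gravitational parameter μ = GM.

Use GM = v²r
r = 1.998 × 10^7 m
v = 10.48 km/s = 10480 m/s
v² = 1.0983 × 10^8 m²/s²
GM = v²r = 1.0983 × 10^8 × 1.998 × 10^7 = 2.19441 × 10^15 m³/s²
GM ≈ 2.194 × 10^15 m³/s²

Final answer: GM = 2.194 × 10^15 m³/s²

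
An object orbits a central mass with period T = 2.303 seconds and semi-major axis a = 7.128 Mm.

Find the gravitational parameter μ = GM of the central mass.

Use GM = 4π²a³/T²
T = 2.303 seconds
a = 7.128 Mm = 7.128 × 10^6 m
a³ = 3.62162 × 10^20 m³
T² = 5.30381 s²
GM = 4π² × (3.62162 × 10^20) / 5.30381 = 2.69572 × 10^21 m³/s²
GM ≈ 2.696 × 10^21 m³/s²

Final answer: GM = 2.696 × 10^21 m³/s²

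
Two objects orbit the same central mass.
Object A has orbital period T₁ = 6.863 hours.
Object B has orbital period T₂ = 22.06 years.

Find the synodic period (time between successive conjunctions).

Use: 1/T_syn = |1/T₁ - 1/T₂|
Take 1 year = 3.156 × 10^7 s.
T₁ = 6.863 hours = 24706.8 s
T₂ = 22.06 years = 6.96214 × 10^8 s
1/T₁ = 4.04747 × 10^-5 s⁻¹
1/T₂ = 1.43634 × 10^-9 s⁻¹
|1/T₁ − 1/T₂| = 4.04733 × 10^-5 s⁻¹
T_syn = 1 / |1/T₁ − 1/T₂| = 24707.7 s ≈ 6.863 hours

Final answer: T_syn = 6.863 hours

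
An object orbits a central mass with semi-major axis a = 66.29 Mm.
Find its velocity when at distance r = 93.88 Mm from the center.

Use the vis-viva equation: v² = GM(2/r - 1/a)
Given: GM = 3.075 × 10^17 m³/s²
a = 66.29 Mm = 6.629 × 10^7 m
r = 93.88 Mm = 9.388 × 10^7 m
GM = 3.075 × 10^17 m³/s²
2/r − 1/a = 2.13038 × 10^-8 − 1.50852 × 10^-8 = 6.21856 × 10^-9 m⁻¹
v² = GM (2/r − 1/a) = 1.91221 × 10^9 m²/s²
v = 43728.8 m/s ≈ 43.73 km/s

Final answer: 43.73 km/s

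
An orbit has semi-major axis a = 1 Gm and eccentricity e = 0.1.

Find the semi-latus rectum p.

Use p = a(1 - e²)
a = 1 Gm = 1 × 10^9 m
e = 0.1,  e² = 0.01,  1 − e² = 0.99
p = a(1 − e²) = 1 × 10^9 m × 0.99 = 9.9 × 10^8 m ≈ 990 Mm

Final answer: p = 990 Mm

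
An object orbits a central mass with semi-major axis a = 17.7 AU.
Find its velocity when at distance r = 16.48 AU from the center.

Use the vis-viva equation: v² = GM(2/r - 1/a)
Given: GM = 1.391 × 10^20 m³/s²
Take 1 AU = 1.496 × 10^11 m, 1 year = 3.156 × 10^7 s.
a = 17.7 AU = 2.64792 × 10^12 m
r = 16.48 AU = 2.46541 × 10^12 m
GM = 1.391 × 10^20 m³/s²
2/r − 1/a = 8.11225 × 10^-13 − 3.77655 × 10^-13 = 4.3357 × 10^-13 m⁻¹
v² = GM (2/r − 1/a) = 6.03096 × 10^7 m²/s²
v = 7765.92 m/s ≈ 1.638 AU/year

Final answer: 1.638 AU/year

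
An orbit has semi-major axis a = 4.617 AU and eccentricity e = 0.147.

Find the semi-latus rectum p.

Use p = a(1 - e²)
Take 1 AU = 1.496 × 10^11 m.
a = 4.617 AU = 6.90703 × 10^11 m
e = 0.147,  e² = 0.021609,  1 − e² = 0.978391
p = a(1 − e²) = 6.90703 × 10^11 m × 0.978391 = 6.75778 × 10^11 m ≈ 4.517 AU

Final answer: p = 4.517 AU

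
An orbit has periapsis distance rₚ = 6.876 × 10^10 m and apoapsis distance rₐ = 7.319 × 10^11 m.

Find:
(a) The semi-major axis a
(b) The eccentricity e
rₚ = 6.876 × 10^10 m
rₐ = 7.319 × 10^11 m
(a) a = (rₚ + rₐ)/2 = 4.0033 × 10^11 m ≈ 4.003 × 10^11 m
(b) e = (rₐ − rₚ)/(rₐ + rₚ) = (6.6314 × 10^11) / (8.0066 × 10^11) = 0.828242

Final answer:
(a) a = 4.003 × 10^11 m
(b) e = 0.8282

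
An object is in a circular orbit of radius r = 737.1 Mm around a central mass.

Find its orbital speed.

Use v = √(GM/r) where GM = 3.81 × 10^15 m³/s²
r = 737.1 Mm = 7.371 × 10^8 m
GM = 3.81 × 10^15 m³/s²
GM/r = (3.81 × 10^15) / (7.371 × 10^8) = 5.16891 × 10^6 m²/s²
v = √(GM/r) = 2273.52 m/s ≈ 2.274 km/s

Final answer: 2.274 km/s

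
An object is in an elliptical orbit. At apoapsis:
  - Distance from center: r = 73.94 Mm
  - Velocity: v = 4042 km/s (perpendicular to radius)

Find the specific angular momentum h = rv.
r = 73.94 Mm = 7.394 × 10^7 m
v = 4042 km/s = 4.042 × 10^6 m/s
h = rv = 7.394 × 10^7 × 4.042 × 10^6 = 2.98865 × 10^14 m²/s ≈ 2.989 × 10^14 m²/s

Final answer: h = 2.989 × 10^14 m²/s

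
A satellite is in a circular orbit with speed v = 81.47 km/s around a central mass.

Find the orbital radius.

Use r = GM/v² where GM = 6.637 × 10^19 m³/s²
v = 81.47 km/s = 81470 m/s
GM = 6.637 × 10^19 m³/s²
v² = 6.63736 × 10^9 m²/s²
r = GM/v² = (6.637 × 10^19) / (6.63736 × 10^9) = 9.99946 × 10^9 m ≈ 9.999 Gm

Final answer: 9.999 Gm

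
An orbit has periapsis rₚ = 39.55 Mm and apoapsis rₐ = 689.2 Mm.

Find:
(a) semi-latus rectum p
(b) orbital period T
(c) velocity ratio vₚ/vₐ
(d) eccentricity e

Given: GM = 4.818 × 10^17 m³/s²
rₚ = 39.55 Mm = 3.955 × 10^7 m
rₐ = 689.2 Mm = 6.892 × 10^8 m
GM = 4.818 × 10^17 m³/s²
a = (rₚ + rₐ)/2 = 3.64375 × 10^8 m
e = (rₐ − rₚ)/(rₐ + rₚ) = (6.4965 × 10^8) / (7.2875 × 10^8) = 0.891458
(a) 1 − e² = 0.205303;  p = a(1 − e²) = 3.64375 × 10^8 × 0.205303 = 7.48072 × 10^7 m ≈ 74.81 Mm
(b) a³ = 4.83778 × 10^25 m³;  T = 2π √(a³/GM) = 2π × 10020.5 s = 62960.7 s ≈ 17.49 hours
(c) vₚ/vₐ = rₐ/rₚ (angular momentum) = (6.892 × 10^8) / (3.955 × 10^7) = 17.426 ≈ 17.43
(d) e = 0.891458 ≈ 0.8915

Final answer:
(a) semi-latus rectum p = 74.81 Mm
(b) orbital period T = 17.49 hours
(c) velocity ratio vₚ/vₐ = 17.43
(d) eccentricity e = 0.8915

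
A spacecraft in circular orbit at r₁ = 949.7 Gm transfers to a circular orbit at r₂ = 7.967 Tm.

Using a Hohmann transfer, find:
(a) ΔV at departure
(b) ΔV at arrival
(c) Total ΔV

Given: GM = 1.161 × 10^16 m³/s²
r₁ = 949.7 Gm = 9.497 × 10^11 m
r₂ = 7.967 Tm = 7.967 × 10^12 m
GM = 1.161 × 10^16 m³/s²
Transfer ellipse: a_t = (r₁ + r₂)/2 = 4.45835 × 10^12 m
Circular speed at r₁: v₁ = √(GM/r₁) = 110.566 m/s
Transfer speed at r₁ (periapsis): v₁ₜ = √(GM(2/r₁ − 1/a_t)) = 147.803 m/s
(a) ΔV₁ = v₁ₜ − v₁ = 37.2367 m/s ≈ 37.24 m/s
Circular speed at r₂: v₂ = √(GM/r₂) = 38.1741 m/s
Transfer speed at r₂ (apoapsis): v₂ₜ = √(GM(2/r₂ − 1/a_t)) = 17.6187 m/s
(b) ΔV₂ = v₂ − v₂ₜ = 20.5554 m/s ≈ 20.56 m/s
(c) ΔV_total = ΔV₁ + ΔV₂ = 57.792 m/s ≈ 57.79 m/s

Final answer:
(a) ΔV₁ = 37.24 m/s
(b) ΔV₂ = 20.56 m/s
(c) ΔV_total = 57.79 m/s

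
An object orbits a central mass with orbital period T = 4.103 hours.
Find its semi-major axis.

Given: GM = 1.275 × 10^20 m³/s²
T = 4.103 hours = 14770.8 s
GM = 1.275 × 10^20 m³/s²
Kepler's third law: a³ = GM T² / (4π²)
T² = 2.18177 × 10^8 s²
a³ = (1.275 × 10^20) × (2.18177 × 10^8) / (4π²) = 7.04626 × 10^26 m³
a = (a³)^(1/3) = 8.89856 × 10^8 m ≈ 8.899 × 10^8 m

Final answer: 8.899 × 10^8 m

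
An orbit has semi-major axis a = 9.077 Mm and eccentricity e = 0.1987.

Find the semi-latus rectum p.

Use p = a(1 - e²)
a = 9.077 Mm = 9.077 × 10^6 m
e = 0.1987,  e² = 0.0394817,  1 − e² = 0.960518
p = a(1 − e²) = 9.077 × 10^6 m × 0.960518 = 8.71862 × 10^6 m ≈ 8.719 Mm

Final answer: p = 8.719 Mm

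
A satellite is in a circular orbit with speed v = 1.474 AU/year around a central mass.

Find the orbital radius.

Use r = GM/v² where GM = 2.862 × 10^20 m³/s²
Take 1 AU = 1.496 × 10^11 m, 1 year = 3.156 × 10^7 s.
v = 1.474 AU/year = 6987.02 m/s
GM = 2.862 × 10^20 m³/s²
v² = 4.88185 × 10^7 m²/s²
r = GM/v² = (2.862 × 10^20) / (4.88185 × 10^7) = 5.86254 × 10^12 m ≈ 39.19 AU

Final answer: 39.19 AU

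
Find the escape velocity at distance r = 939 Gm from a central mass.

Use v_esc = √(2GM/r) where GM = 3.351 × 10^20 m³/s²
r = 939 Gm = 9.39 × 10^11 m
GM = 3.351 × 10^20 m³/s²
2GM/r = 2 × (3.351 × 10^20) / (9.39 × 10^11) = 7.13738 × 10^8 m²/s²
v_esc = √(2GM/r) = 26715.9 m/s ≈ 26.72 km/s

Final answer: 26.72 km/s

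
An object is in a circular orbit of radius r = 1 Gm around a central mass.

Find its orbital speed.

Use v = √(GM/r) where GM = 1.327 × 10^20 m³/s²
r = 1 Gm = 1 × 10^9 m
GM = 1.327 × 10^20 m³/s²
GM/r = (1.327 × 10^20) / (1 × 10^9) = 1.327 × 10^11 m²/s²
v = √(GM/r) = 364280 m/s ≈ 364.3 km/s

Final answer: 364.3 km/s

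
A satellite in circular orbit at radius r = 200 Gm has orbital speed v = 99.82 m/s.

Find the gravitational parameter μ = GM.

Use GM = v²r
r = 200 Gm = 2 × 10^11 m
v = 99.82 m/s
v² = 9964.03 m²/s²
GM = v²r = 9964.03 × 2 × 10^11 = 1.99281 × 10^15 m³/s²
GM ≈ 1.993 × 10^15 m³/s²

Final answer: GM = 1.993 × 10^15 m³/s²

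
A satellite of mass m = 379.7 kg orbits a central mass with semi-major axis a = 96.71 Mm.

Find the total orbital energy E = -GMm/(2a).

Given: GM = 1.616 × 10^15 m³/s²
a = 96.71 Mm = 9.671 × 10^7 m
GM = 1.616 × 10^15 m³/s²
2a = 1.9342 × 10^8 m
GMm = 1.616 × 10^15 × 379.7 = 6.13595 × 10^17 m³·kg/s²
E = −GMm/(2a) = -3.17235 × 10^9 J ≈ -3.172 GJ

Final answer: -3.172 GJ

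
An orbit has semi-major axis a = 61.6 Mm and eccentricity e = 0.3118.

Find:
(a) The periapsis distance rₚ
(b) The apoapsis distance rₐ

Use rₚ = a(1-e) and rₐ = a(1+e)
a = 61.6 Mm = 6.16 × 10^7 m
e = 0.3118:  1 − e = 0.6882,  1 + e = 1.3118
(a) rₚ = a(1 − e) = 6.16 × 10^7 m × 0.6882 = 4.23931 × 10^7 m ≈ 42.39 Mm
(b) rₐ = a(1 + e) = 6.16 × 10^7 m × 1.3118 = 8.08069 × 10^7 m ≈ 80.81 Mm

Final answer:
(a) rₚ = 42.39 Mm
(b) rₐ = 80.81 Mm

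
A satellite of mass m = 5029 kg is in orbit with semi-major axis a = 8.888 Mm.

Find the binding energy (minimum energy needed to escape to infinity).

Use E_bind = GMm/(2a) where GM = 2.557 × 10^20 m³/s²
a = 8.888 Mm = 8.888 × 10^6 m
GM = 2.557 × 10^20 m³/s²
m = 5029 kg
GMm = 2.557 × 10^20 × 5029 = 1.28592 × 10^24 m³·kg/s²
2a = 1.7776 × 10^7 m
E_bind = GMm/(2a) = 7.234 × 10^16 J ≈ 72.34 PJ

Final answer: 72.34 PJ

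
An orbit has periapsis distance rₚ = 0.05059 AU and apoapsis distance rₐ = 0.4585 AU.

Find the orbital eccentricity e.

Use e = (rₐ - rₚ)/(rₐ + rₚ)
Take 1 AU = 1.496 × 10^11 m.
rₚ = 0.05059 AU = 7.56826 × 10^9 m
rₐ = 0.4585 AU = 6.85916 × 10^10 m
rₐ − rₚ = 6.10233 × 10^10 m
rₐ + rₚ = 7.61599 × 10^10 m
e = (rₐ − rₚ)/(rₐ + rₚ) = 0.801253

Final answer: e = 0.8013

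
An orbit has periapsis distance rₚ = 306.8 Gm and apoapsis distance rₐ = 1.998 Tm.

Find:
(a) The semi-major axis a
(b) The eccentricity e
rₚ = 306.8 Gm = 3.068 × 10^11 m
rₐ = 1.998 Tm = 1.998 × 10^12 m
(a) a = (rₚ + rₐ)/2 = 1.1524 × 10^12 m ≈ 1.152 Tm
(b) e = (rₐ − rₚ)/(rₐ + rₚ) = (1.6912 × 10^12) / (2.3048 × 10^12) = 0.733773

Final answer:
(a) a = 1.152 Tm
(b) e = 0.7338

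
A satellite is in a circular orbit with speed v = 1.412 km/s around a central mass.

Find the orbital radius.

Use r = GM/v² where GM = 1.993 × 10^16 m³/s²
v = 1.412 km/s = 1412 m/s
GM = 1.993 × 10^16 m³/s²
v² = 1.99374 × 10^6 m²/s²
r = GM/v² = (1.993 × 10^16) / (1.99374 × 10^6) = 9.99627 × 10^9 m ≈ 9.996 Gm

Final answer: 9.996 Gm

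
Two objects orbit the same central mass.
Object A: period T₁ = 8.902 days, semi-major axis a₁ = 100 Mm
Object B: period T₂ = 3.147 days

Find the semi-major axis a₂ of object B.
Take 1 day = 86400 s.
T₁ = 8.902 days = 769133 s
T₂ = 3.147 days = 271901 s
a₁ = 100 Mm = 1 × 10^8 m
Kepler's third law: (T₂/T₁)² = (a₂/a₁)³  ⇒  a₂ = a₁ (T₂/T₁)^(2/3)
T₂/T₁ = 0.353516
(T₂/T₁)^(2/3) = 0.499965
a₂ = 1 × 10^8 m × 0.499965 = 4.99965 × 10^7 m ≈ 50 Mm

Final answer: a₂ = 50 Mm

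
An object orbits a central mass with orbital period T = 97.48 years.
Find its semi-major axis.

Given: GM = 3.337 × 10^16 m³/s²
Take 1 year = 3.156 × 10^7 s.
T = 97.48 years = 3.07647 × 10^9 s
GM = 3.337 × 10^16 m³/s²
Kepler's third law: a³ = GM T² / (4π²)
T² = 9.46466 × 10^18 s²
a³ = (3.337 × 10^16) × (9.46466 × 10^18) / (4π²) = 8.00021 × 10^33 m³
a = (a³)^(1/3) = 2.00002 × 10^11 m ≈ 200 Gm

Final answer: 200 Gm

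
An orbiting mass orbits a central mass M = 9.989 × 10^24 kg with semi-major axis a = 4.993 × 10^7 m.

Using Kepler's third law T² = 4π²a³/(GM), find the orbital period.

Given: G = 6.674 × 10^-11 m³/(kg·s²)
M = 9.989 × 10^24 kg
GM = G × M = 6.674 × 10^-11 × 9.989 × 10^24 = 6.66666 × 10^14 m³/s²
a = 4.993 × 10^7 m
a³ = 1.24476 × 10^23 m³
T = 2π √(a³/GM) = 2π √((1.24476 × 10^23) / (6.66666 × 10^14)) = 2π × 13664.3 s
T = 85855.5 s ≈ 23.85 hours

Final answer: 23.85 hours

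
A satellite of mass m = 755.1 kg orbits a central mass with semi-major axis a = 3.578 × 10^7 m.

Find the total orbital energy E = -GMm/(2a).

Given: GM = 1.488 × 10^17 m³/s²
a = 3.578 × 10^7 m
GM = 1.488 × 10^17 m³/s²
2a = 7.156 × 10^7 m
GMm = 1.488 × 10^17 × 755.1 = 1.12359 × 10^20 m³·kg/s²
E = −GMm/(2a) = -1.57014 × 10^12 J ≈ -1.57 TJ

Final answer: -1.57 TJ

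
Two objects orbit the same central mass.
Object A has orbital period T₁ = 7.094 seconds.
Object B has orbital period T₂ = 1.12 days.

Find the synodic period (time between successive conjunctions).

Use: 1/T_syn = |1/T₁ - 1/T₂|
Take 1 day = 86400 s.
T₁ = 7.094 seconds
T₂ = 1.12 days = 96768 s
1/T₁ = 0.140964 s⁻¹
1/T₂ = 1.0334 × 10^-5 s⁻¹
|1/T₁ − 1/T₂| = 0.140954 s⁻¹
T_syn = 1 / |1/T₁ − 1/T₂| = 7.09452 s ≈ 7.095 seconds

Final answer: T_syn = 7.095 seconds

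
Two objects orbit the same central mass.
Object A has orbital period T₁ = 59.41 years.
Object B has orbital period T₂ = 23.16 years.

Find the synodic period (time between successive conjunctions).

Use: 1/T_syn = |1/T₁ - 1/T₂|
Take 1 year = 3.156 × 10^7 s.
T₁ = 59.41 years = 1.87498 × 10^9 s
T₂ = 23.16 years = 7.3093 × 10^8 s
1/T₁ = 5.33339 × 10^-10 s⁻¹
1/T₂ = 1.36812 × 10^-9 s⁻¹
|1/T₁ − 1/T₂| = 8.34782 × 10^-10 s⁻¹
T_syn = 1 / |1/T₁ − 1/T₂| = 1.19792 × 10^9 s ≈ 37.96 years

Final answer: T_syn = 37.96 years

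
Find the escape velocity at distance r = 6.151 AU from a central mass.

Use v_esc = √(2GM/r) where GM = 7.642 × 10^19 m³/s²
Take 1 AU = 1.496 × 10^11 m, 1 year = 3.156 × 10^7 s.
r = 6.151 AU = 9.2019 × 10^11 m
GM = 7.642 × 10^19 m³/s²
2GM/r = 2 × (7.642 × 10^19) / (9.2019 × 10^11) = 1.66096 × 10^8 m²/s²
v_esc = √(2GM/r) = 12887.8 m/s ≈ 2.719 AU/year

Final answer: 2.719 AU/year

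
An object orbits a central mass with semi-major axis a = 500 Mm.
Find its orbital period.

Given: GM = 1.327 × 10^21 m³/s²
a = 500 Mm = 5 × 10^8 m
GM = 1.327 × 10^21 m³/s²
a³ = 1.25 × 10^26 m³
T = 2π √(a³/GM) = 2π √((1.25 × 10^26) / (1.327 × 10^21)) = 2π × 306.916 s
T = 1928.41 s ≈ 32.14 minutes

Final answer: 32.14 minutes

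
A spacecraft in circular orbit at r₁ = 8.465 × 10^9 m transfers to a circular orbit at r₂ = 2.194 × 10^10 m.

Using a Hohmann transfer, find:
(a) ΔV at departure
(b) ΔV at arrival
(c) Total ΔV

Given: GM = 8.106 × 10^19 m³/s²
r₁ = 8.465 × 10^9 m
r₂ = 2.194 × 10^10 m
GM = 8.106 × 10^19 m³/s²
Transfer ellipse: a_t = (r₁ + r₂)/2 = 1.52025 × 10^10 m
Circular speed at r₁: v₁ = √(GM/r₁) = 97856.5 m/s
Transfer speed at r₁ (periapsis): v₁ₜ = √(GM(2/r₁ − 1/a_t)) = 117558 m/s
(a) ΔV₁ = v₁ₜ − v₁ = 19701 m/s ≈ 19.7 km/s
Circular speed at r₂: v₂ = √(GM/r₂) = 60783.4 m/s
Transfer speed at r₂ (apoapsis): v₂ₜ = √(GM(2/r₂ − 1/a_t)) = 45356.6 m/s
(b) ΔV₂ = v₂ − v₂ₜ = 15426.8 m/s ≈ 15.43 km/s
(c) ΔV_total = ΔV₁ + ΔV₂ = 35127.8 m/s ≈ 35.13 km/s

Final answer:
(a) ΔV₁ = 19.7 km/s
(b) ΔV₂ = 15.43 km/s
(c) ΔV_total = 35.13 km/s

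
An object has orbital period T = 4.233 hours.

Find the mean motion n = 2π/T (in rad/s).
T = 4.233 hours = 15238.8 s
n = 2π / 15238.8 s = 0.000412315 rad/s ≈ 0.0004123 rad/s

Final answer: n = 0.0004123 rad/s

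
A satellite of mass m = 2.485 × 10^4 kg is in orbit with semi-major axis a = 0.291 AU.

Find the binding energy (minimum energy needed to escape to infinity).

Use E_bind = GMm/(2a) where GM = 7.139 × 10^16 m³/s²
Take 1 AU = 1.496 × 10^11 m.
a = 0.291 AU = 4.35336 × 10^10 m
GM = 7.139 × 10^16 m³/s²
m = 2.485 × 10^4 kg
GMm = 7.139 × 10^16 × 24850 = 1.77404 × 10^21 m³·kg/s²
2a = 8.70672 × 10^10 m
E_bind = GMm/(2a) = 2.03755 × 10^10 J ≈ 20.38 GJ

Final answer: 20.38 GJ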